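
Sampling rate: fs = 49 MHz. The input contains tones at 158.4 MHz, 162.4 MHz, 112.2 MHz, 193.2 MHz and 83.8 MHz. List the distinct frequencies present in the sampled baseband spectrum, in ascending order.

fs/2 = 24.5 MHz.
158.4 MHz mod fs = 11.4 MHz.
11.4 MHz ≤ fs/2 = 24.5 MHz, appears at 11.4 MHz.
162.4 MHz mod fs = 15.4 MHz.
15.4 MHz ≤ fs/2 = 24.5 MHz, appears at 15.4 MHz.
112.2 MHz mod fs = 14.2 MHz.
14.2 MHz ≤ fs/2 = 24.5 MHz, appears at 14.2 MHz.
193.2 MHz mod fs = 46.2 MHz.
46.2 MHz > fs/2 = 24.5 MHz, folds to fs − 46.2 MHz = 2.8 MHz.
83.8 MHz mod fs = 34.8 MHz.
34.8 MHz > fs/2 = 24.5 MHz, folds to fs − 34.8 MHz = 14.2 MHz.
Distinct values: {2.8 MHz, 11.4 MHz, 14.2 MHz, 15.4 MHz}.

2.8 MHz, 11.4 MHz, 14.2 MHz, 15.4 MHz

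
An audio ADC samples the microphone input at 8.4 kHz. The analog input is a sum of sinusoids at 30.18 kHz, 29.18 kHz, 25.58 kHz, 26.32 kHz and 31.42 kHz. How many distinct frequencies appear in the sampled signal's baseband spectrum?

fs/2 = 4.2 kHz.
30.18 kHz mod fs = 4.98 kHz.
4.98 kHz > fs/2 = 4.2 kHz, folds to fs − 4.98 kHz = 3.42 kHz.
29.18 kHz mod fs = 3.98 kHz.
3.98 kHz ≤ fs/2 = 4.2 kHz, appears at 3.98 kHz.
25.58 kHz mod fs = 0.38 kHz.
0.38 kHz ≤ fs/2 = 4.2 kHz, appears at 0.38 kHz.
26.32 kHz mod fs = 1.12 kHz.
1.12 kHz ≤ fs/2 = 4.2 kHz, appears at 1.12 kHz.
31.42 kHz mod fs = 6.22 kHz.
6.22 kHz > fs/2 = 4.2 kHz, folds to fs − 6.22 kHz = 2.18 kHz.
Distinct values: {0.38 kHz, 1.12 kHz, 2.18 kHz, 3.42 kHz, 3.98 kHz} → 5.

5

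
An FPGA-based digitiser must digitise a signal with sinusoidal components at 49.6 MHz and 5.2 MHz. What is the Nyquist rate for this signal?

Highest-frequency component: 49.6 MHz.
Nyquist rate = 2 × 49.6 MHz = 99.2 MHz.

99.2 MHz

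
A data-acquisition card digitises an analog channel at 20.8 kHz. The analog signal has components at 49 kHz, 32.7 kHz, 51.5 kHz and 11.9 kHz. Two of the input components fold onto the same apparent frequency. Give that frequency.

8.9 kHz

fs/2 = 10.4 kHz.
49 kHz mod fs = 7.4 kHz.
7.4 kHz ≤ fs/2 = 10.4 kHz, appears at 7.4 kHz.
32.7 kHz mod fs = 11.9 kHz.
11.9 kHz > fs/2 = 10.4 kHz, folds to fs − 11.9 kHz = 8.9 kHz.
51.5 kHz mod fs = 9.9 kHz.
9.9 kHz ≤ fs/2 = 10.4 kHz, appears at 9.9 kHz.
11.9 kHz > fs/2 = 10.4 kHz, folds to fs − 11.9 kHz = 8.9 kHz.
11.9 kHz and 32.7 kHz both map to 8.9 kHz.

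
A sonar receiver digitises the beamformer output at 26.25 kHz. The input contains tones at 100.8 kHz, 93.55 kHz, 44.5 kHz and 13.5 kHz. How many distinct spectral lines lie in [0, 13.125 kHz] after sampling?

4

fs/2 = 13.125 kHz.
100.8 kHz mod fs = 22.05 kHz.
22.05 kHz > fs/2 = 13.125 kHz, folds to fs − 22.05 kHz = 4.2 kHz.
93.55 kHz mod fs = 14.8 kHz.
14.8 kHz > fs/2 = 13.125 kHz, folds to fs − 14.8 kHz = 11.45 kHz.
44.5 kHz mod fs = 18.25 kHz.
18.25 kHz > fs/2 = 13.125 kHz, folds to fs − 18.25 kHz = 8 kHz.
13.5 kHz > fs/2 = 13.125 kHz, folds to fs − 13.5 kHz = 12.75 kHz.
Distinct values: {4.2 kHz, 8 kHz, 11.45 kHz, 12.75 kHz} → 4.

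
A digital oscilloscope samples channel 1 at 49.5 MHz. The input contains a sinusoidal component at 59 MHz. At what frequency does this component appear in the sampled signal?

9.5 MHz

59 MHz mod fs = 9.5 MHz.
9.5 MHz ≤ fs/2 = 24.75 MHz, appears at 9.5 MHz.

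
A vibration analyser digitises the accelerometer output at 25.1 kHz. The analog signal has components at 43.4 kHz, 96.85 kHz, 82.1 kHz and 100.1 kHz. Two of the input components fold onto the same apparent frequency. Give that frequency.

fs/2 = 12.55 kHz.
43.4 kHz mod fs = 18.3 kHz.
18.3 kHz > fs/2 = 12.55 kHz, folds to fs − 18.3 kHz = 6.8 kHz.
96.85 kHz mod fs = 21.55 kHz.
21.55 kHz > fs/2 = 12.55 kHz, folds to fs − 21.55 kHz = 3.55 kHz.
82.1 kHz mod fs = 6.8 kHz.
6.8 kHz ≤ fs/2 = 12.55 kHz, appears at 6.8 kHz.
100.1 kHz mod fs = 24.8 kHz.
24.8 kHz > fs/2 = 12.55 kHz, folds to fs − 24.8 kHz = 0.3 kHz.
43.4 kHz and 82.1 kHz both map to 6.8 kHz.

6.8 kHz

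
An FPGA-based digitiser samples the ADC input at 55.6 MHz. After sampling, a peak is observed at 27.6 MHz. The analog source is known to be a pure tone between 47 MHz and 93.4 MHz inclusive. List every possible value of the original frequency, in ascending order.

Frequencies that alias to 27.6 MHz are k·fs ± 27.6 MHz for integer k ≥ 0.
k=0: 27.6 MHz.
k=1: 28 MHz, 83.2 MHz.
k=2: 83.6 MHz, 138.8 MHz.
k=3: 139.2 MHz, 194.4 MHz.
Within [47 MHz, 93.4 MHz]: 83.2 MHz, 83.6 MHz.

83.2 MHz, 83.6 MHz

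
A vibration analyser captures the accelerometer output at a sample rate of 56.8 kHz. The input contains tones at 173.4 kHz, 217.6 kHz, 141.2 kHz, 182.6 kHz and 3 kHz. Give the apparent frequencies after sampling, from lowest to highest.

fs/2 = 28.4 kHz.
173.4 kHz mod fs = 3 kHz.
3 kHz ≤ fs/2 = 28.4 kHz, appears at 3 kHz.
217.6 kHz mod fs = 47.2 kHz.
47.2 kHz > fs/2 = 28.4 kHz, folds to fs − 47.2 kHz = 9.6 kHz.
141.2 kHz mod fs = 27.6 kHz.
27.6 kHz ≤ fs/2 = 28.4 kHz, appears at 27.6 kHz.
182.6 kHz mod fs = 12.2 kHz.
12.2 kHz ≤ fs/2 = 28.4 kHz, appears at 12.2 kHz.
3 kHz ≤ fs/2 = 28.4 kHz, passes unchanged.
Distinct values: {3 kHz, 9.6 kHz, 12.2 kHz, 27.6 kHz}.

3 kHz, 9.6 kHz, 12.2 kHz, 27.6 kHz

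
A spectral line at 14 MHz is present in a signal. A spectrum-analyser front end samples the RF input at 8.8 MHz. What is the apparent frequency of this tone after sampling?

3.6 MHz

14 MHz mod fs = 5.2 MHz.
5.2 MHz > fs/2 = 4.4 MHz, folds to fs − 5.2 MHz = 3.6 MHz.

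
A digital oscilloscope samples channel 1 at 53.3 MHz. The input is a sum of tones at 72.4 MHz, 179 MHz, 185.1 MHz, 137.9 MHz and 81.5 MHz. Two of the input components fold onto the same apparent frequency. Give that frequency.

fs/2 = 26.65 MHz.
72.4 MHz mod fs = 19.1 MHz.
19.1 MHz ≤ fs/2 = 26.65 MHz, appears at 19.1 MHz.
179 MHz mod fs = 19.1 MHz.
19.1 MHz ≤ fs/2 = 26.65 MHz, appears at 19.1 MHz.
185.1 MHz mod fs = 25.2 MHz.
25.2 MHz ≤ fs/2 = 26.65 MHz, appears at 25.2 MHz.
137.9 MHz mod fs = 31.3 MHz.
31.3 MHz > fs/2 = 26.65 MHz, folds to fs − 31.3 MHz = 22 MHz.
81.5 MHz mod fs = 28.2 MHz.
28.2 MHz > fs/2 = 26.65 MHz, folds to fs − 28.2 MHz = 25.1 MHz.
72.4 MHz and 179 MHz both map to 19.1 MHz.

19.1 MHz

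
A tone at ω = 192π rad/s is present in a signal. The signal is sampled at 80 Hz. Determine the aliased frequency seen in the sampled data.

ω = 192π rad/s → f = ω/(2π) = 96 Hz.
96 Hz mod fs = 16 Hz.
16 Hz ≤ fs/2 = 40 Hz, appears at 16 Hz.

16 Hz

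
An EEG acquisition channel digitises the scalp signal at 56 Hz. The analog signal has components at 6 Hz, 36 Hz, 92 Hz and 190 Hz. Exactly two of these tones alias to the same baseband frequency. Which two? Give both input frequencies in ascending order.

36 Hz, 92 Hz

fs/2 = 28 Hz.
6 Hz ≤ fs/2 = 28 Hz, passes unchanged.
36 Hz > fs/2 = 28 Hz, folds to fs − 36 Hz = 20 Hz.
92 Hz mod fs = 36 Hz.
36 Hz > fs/2 = 28 Hz, folds to fs − 36 Hz = 20 Hz.
190 Hz mod fs = 22 Hz.
22 Hz ≤ fs/2 = 28 Hz, appears at 22 Hz.
36 Hz and 92 Hz both map to 20 Hz.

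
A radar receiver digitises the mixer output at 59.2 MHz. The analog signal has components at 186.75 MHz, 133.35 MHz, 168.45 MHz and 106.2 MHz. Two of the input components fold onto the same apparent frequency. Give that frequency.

9.15 MHz

fs/2 = 29.6 MHz.
186.75 MHz mod fs = 9.15 MHz.
9.15 MHz ≤ fs/2 = 29.6 MHz, appears at 9.15 MHz.
133.35 MHz mod fs = 14.95 MHz.
14.95 MHz ≤ fs/2 = 29.6 MHz, appears at 14.95 MHz.
168.45 MHz mod fs = 50.05 MHz.
50.05 MHz > fs/2 = 29.6 MHz, folds to fs − 50.05 MHz = 9.15 MHz.
106.2 MHz mod fs = 47 MHz.
47 MHz > fs/2 = 29.6 MHz, folds to fs − 47 MHz = 12.2 MHz.
168.45 MHz and 186.75 MHz both map to 9.15 MHz.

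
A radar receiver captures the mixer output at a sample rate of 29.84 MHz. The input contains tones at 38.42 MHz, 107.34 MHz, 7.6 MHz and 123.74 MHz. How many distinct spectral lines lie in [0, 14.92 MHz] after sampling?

fs/2 = 14.92 MHz.
38.42 MHz mod fs = 8.58 MHz.
8.58 MHz ≤ fs/2 = 14.92 MHz, appears at 8.58 MHz.
107.34 MHz mod fs = 17.82 MHz.
17.82 MHz > fs/2 = 14.92 MHz, folds to fs − 17.82 MHz = 12.02 MHz.
7.6 MHz ≤ fs/2 = 14.92 MHz, passes unchanged.
123.74 MHz mod fs = 4.38 MHz.
4.38 MHz ≤ fs/2 = 14.92 MHz, appears at 4.38 MHz.
Distinct values: {4.38 MHz, 7.6 MHz, 8.58 MHz, 12.02 MHz} → 4.

4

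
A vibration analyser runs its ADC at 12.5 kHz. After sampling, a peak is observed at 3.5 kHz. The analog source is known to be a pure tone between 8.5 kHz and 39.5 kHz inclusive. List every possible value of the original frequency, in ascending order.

9 kHz, 16 kHz, 21.5 kHz, 28.5 kHz, 34 kHz

Frequencies that alias to 3.5 kHz are k·fs ± 3.5 kHz for integer k ≥ 0.
k=0: 3.5 kHz.
k=1: 9 kHz, 16 kHz.
k=2: 21.5 kHz, 28.5 kHz.
k=3: 34 kHz, 41 kHz.
k=4: 46.5 kHz, 53.5 kHz.
Within [8.5 kHz, 39.5 kHz]: 9 kHz, 16 kHz, 21.5 kHz, 28.5 kHz, 34 kHz.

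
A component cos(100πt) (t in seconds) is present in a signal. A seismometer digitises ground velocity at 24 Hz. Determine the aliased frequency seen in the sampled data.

ω = 100π rad/s → f = ω/(2π) = 50 Hz.
50 Hz mod fs = 2 Hz.
2 Hz ≤ fs/2 = 12 Hz, appears at 2 Hz.

2 Hz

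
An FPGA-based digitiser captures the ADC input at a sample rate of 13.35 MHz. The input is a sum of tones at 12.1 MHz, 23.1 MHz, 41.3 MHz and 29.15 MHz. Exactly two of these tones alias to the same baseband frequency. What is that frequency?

fs/2 = 6.675 MHz.
12.1 MHz > fs/2 = 6.675 MHz, folds to fs − 12.1 MHz = 1.25 MHz.
23.1 MHz mod fs = 9.75 MHz.
9.75 MHz > fs/2 = 6.675 MHz, folds to fs − 9.75 MHz = 3.6 MHz.
41.3 MHz mod fs = 1.25 MHz.
1.25 MHz ≤ fs/2 = 6.675 MHz, appears at 1.25 MHz.
29.15 MHz mod fs = 2.45 MHz.
2.45 MHz ≤ fs/2 = 6.675 MHz, appears at 2.45 MHz.
12.1 MHz and 41.3 MHz both map to 1.25 MHz.

1.25 MHz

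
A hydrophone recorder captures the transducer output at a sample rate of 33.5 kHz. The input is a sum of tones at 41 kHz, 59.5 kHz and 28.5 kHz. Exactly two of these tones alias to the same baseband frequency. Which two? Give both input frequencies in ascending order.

41 kHz, 59.5 kHz

fs/2 = 16.75 kHz.
41 kHz mod fs = 7.5 kHz.
7.5 kHz ≤ fs/2 = 16.75 kHz, appears at 7.5 kHz.
59.5 kHz mod fs = 26 kHz.
26 kHz > fs/2 = 16.75 kHz, folds to fs − 26 kHz = 7.5 kHz.
28.5 kHz > fs/2 = 16.75 kHz, folds to fs − 28.5 kHz = 5 kHz.
41 kHz and 59.5 kHz both map to 7.5 kHz.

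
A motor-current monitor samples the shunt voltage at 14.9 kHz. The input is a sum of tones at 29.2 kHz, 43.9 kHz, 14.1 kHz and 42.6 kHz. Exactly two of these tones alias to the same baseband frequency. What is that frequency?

fs/2 = 7.45 kHz.
29.2 kHz mod fs = 14.3 kHz.
14.3 kHz > fs/2 = 7.45 kHz, folds to fs − 14.3 kHz = 0.6 kHz.
43.9 kHz mod fs = 14.1 kHz.
14.1 kHz > fs/2 = 7.45 kHz, folds to fs − 14.1 kHz = 0.8 kHz.
14.1 kHz > fs/2 = 7.45 kHz, folds to fs − 14.1 kHz = 0.8 kHz.
42.6 kHz mod fs = 12.8 kHz.
12.8 kHz > fs/2 = 7.45 kHz, folds to fs − 12.8 kHz = 2.1 kHz.
14.1 kHz and 43.9 kHz both map to 0.8 kHz.

0.8 kHz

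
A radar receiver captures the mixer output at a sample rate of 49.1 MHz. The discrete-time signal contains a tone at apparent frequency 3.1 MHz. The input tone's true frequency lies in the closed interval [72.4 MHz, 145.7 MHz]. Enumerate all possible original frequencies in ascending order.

Frequencies that alias to 3.1 MHz are k·fs ± 3.1 MHz for integer k ≥ 0.
k=0: 3.1 MHz.
k=1: 46 MHz, 52.2 MHz.
k=2: 95.1 MHz, 101.3 MHz.
k=3: 144.2 MHz, 150.4 MHz.
k=4: 193.3 MHz, 199.5 MHz.
Within [72.4 MHz, 145.7 MHz]: 95.1 MHz, 101.3 MHz, 144.2 MHz.

95.1 MHz, 101.3 MHz, 144.2 MHz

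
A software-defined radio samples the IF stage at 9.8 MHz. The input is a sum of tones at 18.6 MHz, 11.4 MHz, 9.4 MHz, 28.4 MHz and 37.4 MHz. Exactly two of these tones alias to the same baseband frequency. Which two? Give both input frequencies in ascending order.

fs/2 = 4.9 MHz.
18.6 MHz mod fs = 8.8 MHz.
8.8 MHz > fs/2 = 4.9 MHz, folds to fs − 8.8 MHz = 1 MHz.
11.4 MHz mod fs = 1.6 MHz.
1.6 MHz ≤ fs/2 = 4.9 MHz, appears at 1.6 MHz.
9.4 MHz > fs/2 = 4.9 MHz, folds to fs − 9.4 MHz = 0.4 MHz.
28.4 MHz mod fs = 8.8 MHz.
8.8 MHz > fs/2 = 4.9 MHz, folds to fs − 8.8 MHz = 1 MHz.
37.4 MHz mod fs = 8 MHz.
8 MHz > fs/2 = 4.9 MHz, folds to fs − 8 MHz = 1.8 MHz.
18.6 MHz and 28.4 MHz both map to 1 MHz.

18.6 MHz, 28.4 MHz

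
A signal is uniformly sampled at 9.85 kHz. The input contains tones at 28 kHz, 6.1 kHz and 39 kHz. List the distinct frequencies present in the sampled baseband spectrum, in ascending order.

0.4 kHz, 1.55 kHz, 3.75 kHz

fs/2 = 4.925 kHz.
28 kHz mod fs = 8.3 kHz.
8.3 kHz > fs/2 = 4.925 kHz, folds to fs − 8.3 kHz = 1.55 kHz.
6.1 kHz > fs/2 = 4.925 kHz, folds to fs − 6.1 kHz = 3.75 kHz.
39 kHz mod fs = 9.45 kHz.
9.45 kHz > fs/2 = 4.925 kHz, folds to fs − 9.45 kHz = 0.4 kHz.
Distinct values: {0.4 kHz, 1.55 kHz, 3.75 kHz}.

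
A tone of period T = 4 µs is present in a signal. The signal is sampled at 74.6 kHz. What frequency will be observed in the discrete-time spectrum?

T = 4 µs → f = 1/T = 250 kHz.
250 kHz mod fs = 26.2 kHz.
26.2 kHz ≤ fs/2 = 37.3 kHz, appears at 26.2 kHz.

26.2 kHz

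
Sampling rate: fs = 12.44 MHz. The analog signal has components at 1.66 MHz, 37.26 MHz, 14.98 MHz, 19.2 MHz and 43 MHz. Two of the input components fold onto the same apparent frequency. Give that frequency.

fs/2 = 6.22 MHz.
1.66 MHz ≤ fs/2 = 6.22 MHz, passes unchanged.
37.26 MHz mod fs = 12.38 MHz.
12.38 MHz > fs/2 = 6.22 MHz, folds to fs − 12.38 MHz = 0.06 MHz.
14.98 MHz mod fs = 2.54 MHz.
2.54 MHz ≤ fs/2 = 6.22 MHz, appears at 2.54 MHz.
19.2 MHz mod fs = 6.76 MHz.
6.76 MHz > fs/2 = 6.22 MHz, folds to fs − 6.76 MHz = 5.68 MHz.
43 MHz mod fs = 5.68 MHz.
5.68 MHz ≤ fs/2 = 6.22 MHz, appears at 5.68 MHz.
19.2 MHz and 43 MHz both map to 5.68 MHz.

5.68 MHz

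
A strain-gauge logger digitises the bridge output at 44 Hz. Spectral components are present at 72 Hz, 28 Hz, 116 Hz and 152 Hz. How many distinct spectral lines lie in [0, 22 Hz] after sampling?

2

fs/2 = 22 Hz.
72 Hz mod fs = 28 Hz.
28 Hz > fs/2 = 22 Hz, folds to fs − 28 Hz = 16 Hz.
28 Hz > fs/2 = 22 Hz, folds to fs − 28 Hz = 16 Hz.
116 Hz mod fs = 28 Hz.
28 Hz > fs/2 = 22 Hz, folds to fs − 28 Hz = 16 Hz.
152 Hz mod fs = 20 Hz.
20 Hz ≤ fs/2 = 22 Hz, appears at 20 Hz.
Distinct values: {16 Hz, 20 Hz} → 2.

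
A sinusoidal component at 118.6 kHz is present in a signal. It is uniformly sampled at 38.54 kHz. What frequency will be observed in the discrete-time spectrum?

118.6 kHz mod fs = 2.98 kHz.
2.98 kHz ≤ fs/2 = 19.27 kHz, appears at 2.98 kHz.

2.98 kHz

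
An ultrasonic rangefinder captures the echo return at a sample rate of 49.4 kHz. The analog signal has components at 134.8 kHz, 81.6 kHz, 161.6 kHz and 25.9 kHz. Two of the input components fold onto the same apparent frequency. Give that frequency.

fs/2 = 24.7 kHz.
134.8 kHz mod fs = 36 kHz.
36 kHz > fs/2 = 24.7 kHz, folds to fs − 36 kHz = 13.4 kHz.
81.6 kHz mod fs = 32.2 kHz.
32.2 kHz > fs/2 = 24.7 kHz, folds to fs − 32.2 kHz = 17.2 kHz.
161.6 kHz mod fs = 13.4 kHz.
13.4 kHz ≤ fs/2 = 24.7 kHz, appears at 13.4 kHz.
25.9 kHz > fs/2 = 24.7 kHz, folds to fs − 25.9 kHz = 23.5 kHz.
134.8 kHz and 161.6 kHz both map to 13.4 kHz.

13.4 kHz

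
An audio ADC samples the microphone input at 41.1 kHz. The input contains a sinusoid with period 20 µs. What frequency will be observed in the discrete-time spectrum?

8.9 kHz

T = 20 µs → f = 1/T = 50 kHz.
50 kHz mod fs = 8.9 kHz.
8.9 kHz ≤ fs/2 = 20.55 kHz, appears at 8.9 kHz.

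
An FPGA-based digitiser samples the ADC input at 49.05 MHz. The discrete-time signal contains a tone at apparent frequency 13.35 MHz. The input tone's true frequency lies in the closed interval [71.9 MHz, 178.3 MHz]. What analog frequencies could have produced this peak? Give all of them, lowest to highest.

84.75 MHz, 111.45 MHz, 133.8 MHz, 160.5 MHz

Frequencies that alias to 13.35 MHz are k·fs ± 13.35 MHz for integer k ≥ 0.
k=0: 13.35 MHz.
k=1: 35.7 MHz, 62.4 MHz.
k=2: 84.75 MHz, 111.45 MHz.
k=3: 133.8 MHz, 160.5 MHz.
k=4: 182.85 MHz, 209.55 MHz.
Within [71.9 MHz, 178.3 MHz]: 84.75 MHz, 111.45 MHz, 133.8 MHz, 160.5 MHz.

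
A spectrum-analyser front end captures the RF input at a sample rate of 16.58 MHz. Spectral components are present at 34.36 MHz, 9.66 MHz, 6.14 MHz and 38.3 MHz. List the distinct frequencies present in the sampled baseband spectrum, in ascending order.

1.2 MHz, 5.14 MHz, 6.14 MHz, 6.92 MHz

fs/2 = 8.29 MHz.
34.36 MHz mod fs = 1.2 MHz.
1.2 MHz ≤ fs/2 = 8.29 MHz, appears at 1.2 MHz.
9.66 MHz > fs/2 = 8.29 MHz, folds to fs − 9.66 MHz = 6.92 MHz.
6.14 MHz ≤ fs/2 = 8.29 MHz, passes unchanged.
38.3 MHz mod fs = 5.14 MHz.
5.14 MHz ≤ fs/2 = 8.29 MHz, appears at 5.14 MHz.
Distinct values: {1.2 MHz, 5.14 MHz, 6.14 MHz, 6.92 MHz}.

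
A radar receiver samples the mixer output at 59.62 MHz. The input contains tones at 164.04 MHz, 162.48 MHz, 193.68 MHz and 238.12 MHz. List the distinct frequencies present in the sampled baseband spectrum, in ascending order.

fs/2 = 29.81 MHz.
164.04 MHz mod fs = 44.8 MHz.
44.8 MHz > fs/2 = 29.81 MHz, folds to fs − 44.8 MHz = 14.82 MHz.
162.48 MHz mod fs = 43.24 MHz.
43.24 MHz > fs/2 = 29.81 MHz, folds to fs − 43.24 MHz = 16.38 MHz.
193.68 MHz mod fs = 14.82 MHz.
14.82 MHz ≤ fs/2 = 29.81 MHz, appears at 14.82 MHz.
238.12 MHz mod fs = 59.26 MHz.
59.26 MHz > fs/2 = 29.81 MHz, folds to fs − 59.26 MHz = 0.36 MHz.
Distinct values: {0.36 MHz, 14.82 MHz, 16.38 MHz}.

0.36 MHz, 14.82 MHz, 16.38 MHz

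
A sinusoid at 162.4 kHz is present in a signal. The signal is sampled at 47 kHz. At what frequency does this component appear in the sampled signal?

162.4 kHz mod fs = 21.4 kHz.
21.4 kHz ≤ fs/2 = 23.5 kHz, appears at 21.4 kHz.

21.4 kHz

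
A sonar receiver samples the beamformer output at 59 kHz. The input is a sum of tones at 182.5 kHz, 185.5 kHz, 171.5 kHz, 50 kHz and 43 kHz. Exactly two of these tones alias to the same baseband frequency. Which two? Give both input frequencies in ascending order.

171.5 kHz, 182.5 kHz

fs/2 = 29.5 kHz.
182.5 kHz mod fs = 5.5 kHz.
5.5 kHz ≤ fs/2 = 29.5 kHz, appears at 5.5 kHz.
185.5 kHz mod fs = 8.5 kHz.
8.5 kHz ≤ fs/2 = 29.5 kHz, appears at 8.5 kHz.
171.5 kHz mod fs = 53.5 kHz.
53.5 kHz > fs/2 = 29.5 kHz, folds to fs − 53.5 kHz = 5.5 kHz.
50 kHz > fs/2 = 29.5 kHz, folds to fs − 50 kHz = 9 kHz.
43 kHz > fs/2 = 29.5 kHz, folds to fs − 43 kHz = 16 kHz.
171.5 kHz and 182.5 kHz both map to 5.5 kHz.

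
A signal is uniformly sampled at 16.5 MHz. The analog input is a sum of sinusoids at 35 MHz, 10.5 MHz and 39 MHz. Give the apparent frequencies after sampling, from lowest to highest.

2 MHz, 6 MHz

fs/2 = 8.25 MHz.
35 MHz mod fs = 2 MHz.
2 MHz ≤ fs/2 = 8.25 MHz, appears at 2 MHz.
10.5 MHz > fs/2 = 8.25 MHz, folds to fs − 10.5 MHz = 6 MHz.
39 MHz mod fs = 6 MHz.
6 MHz ≤ fs/2 = 8.25 MHz, appears at 6 MHz.
Distinct values: {2 MHz, 6 MHz}.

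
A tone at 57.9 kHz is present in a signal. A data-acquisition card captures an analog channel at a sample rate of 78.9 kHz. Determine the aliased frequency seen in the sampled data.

21 kHz

57.9 kHz > fs/2 = 39.45 kHz, folds to fs − 57.9 kHz = 21 kHz.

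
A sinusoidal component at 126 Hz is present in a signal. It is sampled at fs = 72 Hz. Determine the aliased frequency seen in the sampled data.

126 Hz mod fs = 54 Hz.
54 Hz > fs/2 = 36 Hz, folds to fs − 54 Hz = 18 Hz.

18 Hz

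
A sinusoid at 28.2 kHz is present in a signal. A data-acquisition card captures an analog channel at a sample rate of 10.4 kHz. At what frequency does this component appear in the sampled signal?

3 kHz

28.2 kHz mod fs = 7.4 kHz.
7.4 kHz > fs/2 = 5.2 kHz, folds to fs − 7.4 kHz = 3 kHz.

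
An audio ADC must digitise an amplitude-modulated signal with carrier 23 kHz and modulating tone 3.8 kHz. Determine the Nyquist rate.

53.6 kHz

AM sidebands sit at fc ± fm = 19.2 kHz and 26.8 kHz.
Highest-frequency component: 26.8 kHz.
Nyquist rate = 2 × 26.8 kHz = 53.6 kHz.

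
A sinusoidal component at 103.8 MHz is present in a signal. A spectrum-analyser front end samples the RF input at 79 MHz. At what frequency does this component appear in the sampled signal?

103.8 MHz mod fs = 24.8 MHz.
24.8 MHz ≤ fs/2 = 39.5 MHz, appears at 24.8 MHz.

24.8 MHz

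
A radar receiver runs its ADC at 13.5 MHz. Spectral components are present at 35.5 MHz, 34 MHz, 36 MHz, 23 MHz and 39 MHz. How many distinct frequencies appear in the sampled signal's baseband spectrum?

fs/2 = 6.75 MHz.
35.5 MHz mod fs = 8.5 MHz.
8.5 MHz > fs/2 = 6.75 MHz, folds to fs − 8.5 MHz = 5 MHz.
34 MHz mod fs = 7 MHz.
7 MHz > fs/2 = 6.75 MHz, folds to fs − 7 MHz = 6.5 MHz.
36 MHz mod fs = 9 MHz.
9 MHz > fs/2 = 6.75 MHz, folds to fs − 9 MHz = 4.5 MHz.
23 MHz mod fs = 9.5 MHz.
9.5 MHz > fs/2 = 6.75 MHz, folds to fs − 9.5 MHz = 4 MHz.
39 MHz mod fs = 12 MHz.
12 MHz > fs/2 = 6.75 MHz, folds to fs − 12 MHz = 1.5 MHz.
Distinct values: {1.5 MHz, 4 MHz, 4.5 MHz, 5 MHz, 6.5 MHz} → 5.

5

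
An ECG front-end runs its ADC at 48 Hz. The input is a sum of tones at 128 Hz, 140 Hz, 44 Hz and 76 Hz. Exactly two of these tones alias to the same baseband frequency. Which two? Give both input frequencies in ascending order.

44 Hz, 140 Hz

fs/2 = 24 Hz.
128 Hz mod fs = 32 Hz.
32 Hz > fs/2 = 24 Hz, folds to fs − 32 Hz = 16 Hz.
140 Hz mod fs = 44 Hz.
44 Hz > fs/2 = 24 Hz, folds to fs − 44 Hz = 4 Hz.
44 Hz > fs/2 = 24 Hz, folds to fs − 44 Hz = 4 Hz.
76 Hz mod fs = 28 Hz.
28 Hz > fs/2 = 24 Hz, folds to fs − 28 Hz = 20 Hz.
44 Hz and 140 Hz both map to 4 Hz.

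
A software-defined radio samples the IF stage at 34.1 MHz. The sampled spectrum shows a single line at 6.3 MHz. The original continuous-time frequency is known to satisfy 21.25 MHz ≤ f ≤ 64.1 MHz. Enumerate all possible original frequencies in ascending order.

Frequencies that alias to 6.3 MHz are k·fs ± 6.3 MHz for integer k ≥ 0.
k=0: 6.3 MHz.
k=1: 27.8 MHz, 40.4 MHz.
k=2: 61.9 MHz, 74.5 MHz.
k=3: 96 MHz, 108.6 MHz.
Within [21.25 MHz, 64.1 MHz]: 27.8 MHz, 40.4 MHz, 61.9 MHz.

27.8 MHz, 40.4 MHz, 61.9 MHz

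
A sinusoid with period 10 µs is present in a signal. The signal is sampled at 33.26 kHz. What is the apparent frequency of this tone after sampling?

0.22 kHz

T = 10 µs → f = 1/T = 100 kHz.
100 kHz mod fs = 0.22 kHz.
0.22 kHz ≤ fs/2 = 16.63 kHz, appears at 0.22 kHz.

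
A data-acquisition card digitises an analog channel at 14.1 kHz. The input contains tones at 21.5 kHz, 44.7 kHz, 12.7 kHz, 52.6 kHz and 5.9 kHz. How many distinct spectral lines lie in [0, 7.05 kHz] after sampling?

fs/2 = 7.05 kHz.
21.5 kHz mod fs = 7.4 kHz.
7.4 kHz > fs/2 = 7.05 kHz, folds to fs − 7.4 kHz = 6.7 kHz.
44.7 kHz mod fs = 2.4 kHz.
2.4 kHz ≤ fs/2 = 7.05 kHz, appears at 2.4 kHz.
12.7 kHz > fs/2 = 7.05 kHz, folds to fs − 12.7 kHz = 1.4 kHz.
52.6 kHz mod fs = 10.3 kHz.
10.3 kHz > fs/2 = 7.05 kHz, folds to fs − 10.3 kHz = 3.8 kHz.
5.9 kHz ≤ fs/2 = 7.05 kHz, passes unchanged.
Distinct values: {1.4 kHz, 2.4 kHz, 3.8 kHz, 5.9 kHz, 6.7 kHz} → 5.

5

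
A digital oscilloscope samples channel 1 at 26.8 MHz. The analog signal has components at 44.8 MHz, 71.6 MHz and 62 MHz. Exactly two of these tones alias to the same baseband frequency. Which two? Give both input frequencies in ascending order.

fs/2 = 13.4 MHz.
44.8 MHz mod fs = 18 MHz.
18 MHz > fs/2 = 13.4 MHz, folds to fs − 18 MHz = 8.8 MHz.
71.6 MHz mod fs = 18 MHz.
18 MHz > fs/2 = 13.4 MHz, folds to fs − 18 MHz = 8.8 MHz.
62 MHz mod fs = 8.4 MHz.
8.4 MHz ≤ fs/2 = 13.4 MHz, appears at 8.4 MHz.
44.8 MHz and 71.6 MHz both map to 8.8 MHz.

44.8 MHz, 71.6 MHz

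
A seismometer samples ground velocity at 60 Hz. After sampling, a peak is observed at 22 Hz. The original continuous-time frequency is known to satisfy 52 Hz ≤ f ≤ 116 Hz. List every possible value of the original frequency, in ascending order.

Frequencies that alias to 22 Hz are k·fs ± 22 Hz for integer k ≥ 0.
k=0: 22 Hz.
k=1: 38 Hz, 82 Hz.
k=2: 98 Hz, 142 Hz.
k=3: 158 Hz, 202 Hz.
Within [52 Hz, 116 Hz]: 82 Hz, 98 Hz.

82 Hz, 98 Hz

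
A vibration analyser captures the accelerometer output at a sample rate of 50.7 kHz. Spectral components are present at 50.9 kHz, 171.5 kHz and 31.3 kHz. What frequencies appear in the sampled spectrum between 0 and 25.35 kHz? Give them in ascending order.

fs/2 = 25.35 kHz.
50.9 kHz mod fs = 0.2 kHz.
0.2 kHz ≤ fs/2 = 25.35 kHz, appears at 0.2 kHz.
171.5 kHz mod fs = 19.4 kHz.
19.4 kHz ≤ fs/2 = 25.35 kHz, appears at 19.4 kHz.
31.3 kHz > fs/2 = 25.35 kHz, folds to fs − 31.3 kHz = 19.4 kHz.
Distinct values: {0.2 kHz, 19.4 kHz}.

0.2 kHz, 19.4 kHz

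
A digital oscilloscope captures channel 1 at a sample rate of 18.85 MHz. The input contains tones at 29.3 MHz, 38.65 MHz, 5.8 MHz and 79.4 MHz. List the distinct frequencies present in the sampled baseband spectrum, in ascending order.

0.95 MHz, 4 MHz, 5.8 MHz, 8.4 MHz

fs/2 = 9.425 MHz.
29.3 MHz mod fs = 10.45 MHz.
10.45 MHz > fs/2 = 9.425 MHz, folds to fs − 10.45 MHz = 8.4 MHz.
38.65 MHz mod fs = 0.95 MHz.
0.95 MHz ≤ fs/2 = 9.425 MHz, appears at 0.95 MHz.
5.8 MHz ≤ fs/2 = 9.425 MHz, passes unchanged.
79.4 MHz mod fs = 4 MHz.
4 MHz ≤ fs/2 = 9.425 MHz, appears at 4 MHz.
Distinct values: {0.95 MHz, 4 MHz, 5.8 MHz, 8.4 MHz}.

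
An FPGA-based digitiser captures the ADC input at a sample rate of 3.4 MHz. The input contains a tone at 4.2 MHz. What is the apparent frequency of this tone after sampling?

0.8 MHz

4.2 MHz mod fs = 0.8 MHz.
0.8 MHz ≤ fs/2 = 1.7 MHz, appears at 0.8 MHz.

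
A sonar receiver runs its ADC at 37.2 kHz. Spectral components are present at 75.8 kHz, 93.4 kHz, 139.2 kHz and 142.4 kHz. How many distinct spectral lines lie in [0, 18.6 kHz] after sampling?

fs/2 = 18.6 kHz.
75.8 kHz mod fs = 1.4 kHz.
1.4 kHz ≤ fs/2 = 18.6 kHz, appears at 1.4 kHz.
93.4 kHz mod fs = 19 kHz.
19 kHz > fs/2 = 18.6 kHz, folds to fs − 19 kHz = 18.2 kHz.
139.2 kHz mod fs = 27.6 kHz.
27.6 kHz > fs/2 = 18.6 kHz, folds to fs − 27.6 kHz = 9.6 kHz.
142.4 kHz mod fs = 30.8 kHz.
30.8 kHz > fs/2 = 18.6 kHz, folds to fs − 30.8 kHz = 6.4 kHz.
Distinct values: {1.4 kHz, 6.4 kHz, 9.6 kHz, 18.2 kHz} → 4.

4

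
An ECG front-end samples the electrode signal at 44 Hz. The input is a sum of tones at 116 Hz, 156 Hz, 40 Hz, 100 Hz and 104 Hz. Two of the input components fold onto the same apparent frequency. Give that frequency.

fs/2 = 22 Hz.
116 Hz mod fs = 28 Hz.
28 Hz > fs/2 = 22 Hz, folds to fs − 28 Hz = 16 Hz.
156 Hz mod fs = 24 Hz.
24 Hz > fs/2 = 22 Hz, folds to fs − 24 Hz = 20 Hz.
40 Hz > fs/2 = 22 Hz, folds to fs − 40 Hz = 4 Hz.
100 Hz mod fs = 12 Hz.
12 Hz ≤ fs/2 = 22 Hz, appears at 12 Hz.
104 Hz mod fs = 16 Hz.
16 Hz ≤ fs/2 = 22 Hz, appears at 16 Hz.
104 Hz and 116 Hz both map to 16 Hz.

16 Hz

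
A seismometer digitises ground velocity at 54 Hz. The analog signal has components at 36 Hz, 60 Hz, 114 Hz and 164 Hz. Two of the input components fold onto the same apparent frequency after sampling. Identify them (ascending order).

60 Hz, 114 Hz

fs/2 = 27 Hz.
36 Hz > fs/2 = 27 Hz, folds to fs − 36 Hz = 18 Hz.
60 Hz mod fs = 6 Hz.
6 Hz ≤ fs/2 = 27 Hz, appears at 6 Hz.
114 Hz mod fs = 6 Hz.
6 Hz ≤ fs/2 = 27 Hz, appears at 6 Hz.
164 Hz mod fs = 2 Hz.
2 Hz ≤ fs/2 = 27 Hz, appears at 2 Hz.
60 Hz and 114 Hz both map to 6 Hz.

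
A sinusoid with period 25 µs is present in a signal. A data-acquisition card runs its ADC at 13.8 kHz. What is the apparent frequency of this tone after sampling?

T = 25 µs → f = 1/T = 40 kHz.
40 kHz mod fs = 12.4 kHz.
12.4 kHz > fs/2 = 6.9 kHz, folds to fs − 12.4 kHz = 1.4 kHz.

1.4 kHz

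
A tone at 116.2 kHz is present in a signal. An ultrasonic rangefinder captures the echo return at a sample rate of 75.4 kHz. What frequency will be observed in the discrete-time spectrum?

34.6 kHz

116.2 kHz mod fs = 40.8 kHz.
40.8 kHz > fs/2 = 37.7 kHz, folds to fs − 40.8 kHz = 34.6 kHz.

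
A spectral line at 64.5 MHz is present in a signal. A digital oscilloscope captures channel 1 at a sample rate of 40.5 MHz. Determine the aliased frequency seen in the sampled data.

64.5 MHz mod fs = 24 MHz.
24 MHz > fs/2 = 20.25 MHz, folds to fs − 24 MHz = 16.5 MHz.

16.5 MHz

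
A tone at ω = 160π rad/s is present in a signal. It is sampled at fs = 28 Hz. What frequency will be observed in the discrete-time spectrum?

ω = 160π rad/s → f = ω/(2π) = 80 Hz.
80 Hz mod fs = 24 Hz.
24 Hz > fs/2 = 14 Hz, folds to fs − 24 Hz = 4 Hz.

4 Hz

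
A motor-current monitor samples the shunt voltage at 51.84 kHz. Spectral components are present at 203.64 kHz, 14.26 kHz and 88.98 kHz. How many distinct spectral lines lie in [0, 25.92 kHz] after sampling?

3

fs/2 = 25.92 kHz.
203.64 kHz mod fs = 48.12 kHz.
48.12 kHz > fs/2 = 25.92 kHz, folds to fs − 48.12 kHz = 3.72 kHz.
14.26 kHz ≤ fs/2 = 25.92 kHz, passes unchanged.
88.98 kHz mod fs = 37.14 kHz.
37.14 kHz > fs/2 = 25.92 kHz, folds to fs − 37.14 kHz = 14.7 kHz.
Distinct values: {3.72 kHz, 14.26 kHz, 14.7 kHz} → 3.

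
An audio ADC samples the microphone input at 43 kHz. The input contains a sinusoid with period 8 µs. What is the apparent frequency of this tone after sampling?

4 kHz

T = 8 µs → f = 1/T = 125 kHz.
125 kHz mod fs = 39 kHz.
39 kHz > fs/2 = 21.5 kHz, folds to fs − 39 kHz = 4 kHz.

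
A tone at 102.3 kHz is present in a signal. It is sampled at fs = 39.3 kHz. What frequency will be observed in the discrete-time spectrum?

15.6 kHz

102.3 kHz mod fs = 23.7 kHz.
23.7 kHz > fs/2 = 19.65 kHz, folds to fs − 23.7 kHz = 15.6 kHz.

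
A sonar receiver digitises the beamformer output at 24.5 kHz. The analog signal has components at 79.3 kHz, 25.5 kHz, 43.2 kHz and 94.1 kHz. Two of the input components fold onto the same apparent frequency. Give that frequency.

fs/2 = 12.25 kHz.
79.3 kHz mod fs = 5.8 kHz.
5.8 kHz ≤ fs/2 = 12.25 kHz, appears at 5.8 kHz.
25.5 kHz mod fs = 1 kHz.
1 kHz ≤ fs/2 = 12.25 kHz, appears at 1 kHz.
43.2 kHz mod fs = 18.7 kHz.
18.7 kHz > fs/2 = 12.25 kHz, folds to fs − 18.7 kHz = 5.8 kHz.
94.1 kHz mod fs = 20.6 kHz.
20.6 kHz > fs/2 = 12.25 kHz, folds to fs − 20.6 kHz = 3.9 kHz.
43.2 kHz and 79.3 kHz both map to 5.8 kHz.

5.8 kHz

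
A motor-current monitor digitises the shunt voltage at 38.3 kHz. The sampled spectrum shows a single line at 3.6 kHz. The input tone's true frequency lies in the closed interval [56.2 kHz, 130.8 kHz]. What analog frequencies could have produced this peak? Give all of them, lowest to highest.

73 kHz, 80.2 kHz, 111.3 kHz, 118.5 kHz

Frequencies that alias to 3.6 kHz are k·fs ± 3.6 kHz for integer k ≥ 0.
k=0: 3.6 kHz.
k=1: 34.7 kHz, 41.9 kHz.
k=2: 73 kHz, 80.2 kHz.
k=3: 111.3 kHz, 118.5 kHz.
k=4: 149.6 kHz, 156.8 kHz.
Within [56.2 kHz, 130.8 kHz]: 73 kHz, 80.2 kHz, 111.3 kHz, 118.5 kHz.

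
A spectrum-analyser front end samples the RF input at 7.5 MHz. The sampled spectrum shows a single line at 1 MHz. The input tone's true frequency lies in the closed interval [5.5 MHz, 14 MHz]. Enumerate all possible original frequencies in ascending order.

Frequencies that alias to 1 MHz are k·fs ± 1 MHz for integer k ≥ 0.
k=0: 1 MHz.
k=1: 6.5 MHz, 8.5 MHz.
k=2: 14 MHz, 16 MHz.
k=3: 21.5 MHz, 23.5 MHz.
Within [5.5 MHz, 14 MHz]: 6.5 MHz, 8.5 MHz, 14 MHz.

6.5 MHz, 8.5 MHz, 14 MHz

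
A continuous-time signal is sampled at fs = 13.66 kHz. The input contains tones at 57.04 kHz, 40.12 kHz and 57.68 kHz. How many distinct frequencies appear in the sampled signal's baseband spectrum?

3

fs/2 = 6.83 kHz.
57.04 kHz mod fs = 2.4 kHz.
2.4 kHz ≤ fs/2 = 6.83 kHz, appears at 2.4 kHz.
40.12 kHz mod fs = 12.8 kHz.
12.8 kHz > fs/2 = 6.83 kHz, folds to fs − 12.8 kHz = 0.86 kHz.
57.68 kHz mod fs = 3.04 kHz.
3.04 kHz ≤ fs/2 = 6.83 kHz, appears at 3.04 kHz.
Distinct values: {0.86 kHz, 2.4 kHz, 3.04 kHz} → 3.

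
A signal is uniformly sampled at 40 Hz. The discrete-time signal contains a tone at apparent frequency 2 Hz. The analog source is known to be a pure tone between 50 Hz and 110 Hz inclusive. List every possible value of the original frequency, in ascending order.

78 Hz, 82 Hz

Frequencies that alias to 2 Hz are k·fs ± 2 Hz for integer k ≥ 0.
k=0: 2 Hz.
k=1: 38 Hz, 42 Hz.
k=2: 78 Hz, 82 Hz.
k=3: 118 Hz, 122 Hz.
Within [50 Hz, 110 Hz]: 78 Hz, 82 Hz.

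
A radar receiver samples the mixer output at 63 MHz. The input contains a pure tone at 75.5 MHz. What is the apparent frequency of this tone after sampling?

12.5 MHz

75.5 MHz mod fs = 12.5 MHz.
12.5 MHz ≤ fs/2 = 31.5 MHz, appears at 12.5 MHz.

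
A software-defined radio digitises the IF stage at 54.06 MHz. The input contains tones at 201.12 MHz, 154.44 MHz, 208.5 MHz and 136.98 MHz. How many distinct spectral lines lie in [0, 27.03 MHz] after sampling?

fs/2 = 27.03 MHz.
201.12 MHz mod fs = 38.94 MHz.
38.94 MHz > fs/2 = 27.03 MHz, folds to fs − 38.94 MHz = 15.12 MHz.
154.44 MHz mod fs = 46.32 MHz.
46.32 MHz > fs/2 = 27.03 MHz, folds to fs − 46.32 MHz = 7.74 MHz.
208.5 MHz mod fs = 46.32 MHz.
46.32 MHz > fs/2 = 27.03 MHz, folds to fs − 46.32 MHz = 7.74 MHz.
136.98 MHz mod fs = 28.86 MHz.
28.86 MHz > fs/2 = 27.03 MHz, folds to fs − 28.86 MHz = 25.2 MHz.
Distinct values: {7.74 MHz, 15.12 MHz, 25.2 MHz} → 3.

3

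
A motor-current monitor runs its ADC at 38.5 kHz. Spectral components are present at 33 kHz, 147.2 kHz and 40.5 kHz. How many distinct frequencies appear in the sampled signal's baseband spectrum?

fs/2 = 19.25 kHz.
33 kHz > fs/2 = 19.25 kHz, folds to fs − 33 kHz = 5.5 kHz.
147.2 kHz mod fs = 31.7 kHz.
31.7 kHz > fs/2 = 19.25 kHz, folds to fs − 31.7 kHz = 6.8 kHz.
40.5 kHz mod fs = 2 kHz.
2 kHz ≤ fs/2 = 19.25 kHz, appears at 2 kHz.
Distinct values: {2 kHz, 5.5 kHz, 6.8 kHz} → 3.

3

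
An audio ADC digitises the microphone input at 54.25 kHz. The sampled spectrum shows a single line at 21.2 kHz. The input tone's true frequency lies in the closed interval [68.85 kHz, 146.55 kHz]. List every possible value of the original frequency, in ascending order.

75.45 kHz, 87.3 kHz, 129.7 kHz, 141.55 kHz

Frequencies that alias to 21.2 kHz are k·fs ± 21.2 kHz for integer k ≥ 0.
k=0: 21.2 kHz.
k=1: 33.05 kHz, 75.45 kHz.
k=2: 87.3 kHz, 129.7 kHz.
k=3: 141.55 kHz, 183.95 kHz.
k=4: 195.8 kHz, 238.2 kHz.
Within [68.85 kHz, 146.55 kHz]: 75.45 kHz, 87.3 kHz, 129.7 kHz, 141.55 kHz.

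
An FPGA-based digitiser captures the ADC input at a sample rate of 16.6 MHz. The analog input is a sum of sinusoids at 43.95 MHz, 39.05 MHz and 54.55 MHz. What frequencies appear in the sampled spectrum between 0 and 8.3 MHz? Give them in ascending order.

fs/2 = 8.3 MHz.
43.95 MHz mod fs = 10.75 MHz.
10.75 MHz > fs/2 = 8.3 MHz, folds to fs − 10.75 MHz = 5.85 MHz.
39.05 MHz mod fs = 5.85 MHz.
5.85 MHz ≤ fs/2 = 8.3 MHz, appears at 5.85 MHz.
54.55 MHz mod fs = 4.75 MHz.
4.75 MHz ≤ fs/2 = 8.3 MHz, appears at 4.75 MHz.
Distinct values: {4.75 MHz, 5.85 MHz}.

4.75 MHz, 5.85 MHz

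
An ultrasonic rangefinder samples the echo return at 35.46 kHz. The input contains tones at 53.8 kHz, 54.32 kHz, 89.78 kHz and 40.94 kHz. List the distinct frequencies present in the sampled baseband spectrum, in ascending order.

fs/2 = 17.73 kHz.
53.8 kHz mod fs = 18.34 kHz.
18.34 kHz > fs/2 = 17.73 kHz, folds to fs − 18.34 kHz = 17.12 kHz.
54.32 kHz mod fs = 18.86 kHz.
18.86 kHz > fs/2 = 17.73 kHz, folds to fs − 18.86 kHz = 16.6 kHz.
89.78 kHz mod fs = 18.86 kHz.
18.86 kHz > fs/2 = 17.73 kHz, folds to fs − 18.86 kHz = 16.6 kHz.
40.94 kHz mod fs = 5.48 kHz.
5.48 kHz ≤ fs/2 = 17.73 kHz, appears at 5.48 kHz.
Distinct values: {5.48 kHz, 16.6 kHz, 17.12 kHz}.

5.48 kHz, 16.6 kHz, 17.12 kHz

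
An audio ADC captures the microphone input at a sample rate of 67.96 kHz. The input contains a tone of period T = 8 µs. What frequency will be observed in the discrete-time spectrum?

10.92 kHz

T = 8 µs → f = 1/T = 125 kHz.
125 kHz mod fs = 57.04 kHz.
57.04 kHz > fs/2 = 33.98 kHz, folds to fs − 57.04 kHz = 10.92 kHz.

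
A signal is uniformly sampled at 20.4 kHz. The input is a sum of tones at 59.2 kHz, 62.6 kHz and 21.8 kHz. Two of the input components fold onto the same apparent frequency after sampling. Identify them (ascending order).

21.8 kHz, 62.6 kHz

fs/2 = 10.2 kHz.
59.2 kHz mod fs = 18.4 kHz.
18.4 kHz > fs/2 = 10.2 kHz, folds to fs − 18.4 kHz = 2 kHz.
62.6 kHz mod fs = 1.4 kHz.
1.4 kHz ≤ fs/2 = 10.2 kHz, appears at 1.4 kHz.
21.8 kHz mod fs = 1.4 kHz.
1.4 kHz ≤ fs/2 = 10.2 kHz, appears at 1.4 kHz.
21.8 kHz and 62.6 kHz both map to 1.4 kHz.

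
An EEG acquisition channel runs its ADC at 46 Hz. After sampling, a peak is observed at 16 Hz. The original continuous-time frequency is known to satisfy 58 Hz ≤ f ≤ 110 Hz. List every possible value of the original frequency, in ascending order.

Frequencies that alias to 16 Hz are k·fs ± 16 Hz for integer k ≥ 0.
k=0: 16 Hz.
k=1: 30 Hz, 62 Hz.
k=2: 76 Hz, 108 Hz.
k=3: 122 Hz, 154 Hz.
Within [58 Hz, 110 Hz]: 62 Hz, 76 Hz, 108 Hz.

62 Hz, 76 Hz, 108 Hz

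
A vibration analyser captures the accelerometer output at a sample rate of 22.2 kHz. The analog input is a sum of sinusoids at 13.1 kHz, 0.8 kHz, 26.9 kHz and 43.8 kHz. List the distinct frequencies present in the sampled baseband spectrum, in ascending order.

fs/2 = 11.1 kHz.
13.1 kHz > fs/2 = 11.1 kHz, folds to fs − 13.1 kHz = 9.1 kHz.
0.8 kHz ≤ fs/2 = 11.1 kHz, passes unchanged.
26.9 kHz mod fs = 4.7 kHz.
4.7 kHz ≤ fs/2 = 11.1 kHz, appears at 4.7 kHz.
43.8 kHz mod fs = 21.6 kHz.
21.6 kHz > fs/2 = 11.1 kHz, folds to fs − 21.6 kHz = 0.6 kHz.
Distinct values: {0.6 kHz, 0.8 kHz, 4.7 kHz, 9.1 kHz}.

0.6 kHz, 0.8 kHz, 4.7 kHz, 9.1 kHz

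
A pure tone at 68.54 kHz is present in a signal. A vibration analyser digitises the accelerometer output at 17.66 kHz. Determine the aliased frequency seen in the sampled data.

68.54 kHz mod fs = 15.56 kHz.
15.56 kHz > fs/2 = 8.83 kHz, folds to fs − 15.56 kHz = 2.1 kHz.

2.1 kHz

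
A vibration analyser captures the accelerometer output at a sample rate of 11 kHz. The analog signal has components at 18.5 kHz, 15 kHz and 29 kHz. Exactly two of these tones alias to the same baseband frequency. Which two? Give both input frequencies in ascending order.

15 kHz, 29 kHz

fs/2 = 5.5 kHz.
18.5 kHz mod fs = 7.5 kHz.
7.5 kHz > fs/2 = 5.5 kHz, folds to fs − 7.5 kHz = 3.5 kHz.
15 kHz mod fs = 4 kHz.
4 kHz ≤ fs/2 = 5.5 kHz, appears at 4 kHz.
29 kHz mod fs = 7 kHz.
7 kHz > fs/2 = 5.5 kHz, folds to fs − 7 kHz = 4 kHz.
15 kHz and 29 kHz both map to 4 kHz.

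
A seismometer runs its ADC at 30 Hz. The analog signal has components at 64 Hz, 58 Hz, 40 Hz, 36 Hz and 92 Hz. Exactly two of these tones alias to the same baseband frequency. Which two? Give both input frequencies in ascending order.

58 Hz, 92 Hz

fs/2 = 15 Hz.
64 Hz mod fs = 4 Hz.
4 Hz ≤ fs/2 = 15 Hz, appears at 4 Hz.
58 Hz mod fs = 28 Hz.
28 Hz > fs/2 = 15 Hz, folds to fs − 28 Hz = 2 Hz.
40 Hz mod fs = 10 Hz.
10 Hz ≤ fs/2 = 15 Hz, appears at 10 Hz.
36 Hz mod fs = 6 Hz.
6 Hz ≤ fs/2 = 15 Hz, appears at 6 Hz.
92 Hz mod fs = 2 Hz.
2 Hz ≤ fs/2 = 15 Hz, appears at 2 Hz.
58 Hz and 92 Hz both map to 2 Hz.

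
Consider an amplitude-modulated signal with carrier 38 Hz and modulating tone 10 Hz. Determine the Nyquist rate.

AM sidebands sit at fc ± fm = 28 Hz and 48 Hz.
Highest-frequency component: 48 Hz.
Nyquist rate = 2 × 48 Hz = 96 Hz.

96 Hz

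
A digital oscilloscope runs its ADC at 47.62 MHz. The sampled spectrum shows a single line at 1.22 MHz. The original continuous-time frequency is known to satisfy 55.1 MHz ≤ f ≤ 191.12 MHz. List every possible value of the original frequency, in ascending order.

94.02 MHz, 96.46 MHz, 141.64 MHz, 144.08 MHz, 189.26 MHz

Frequencies that alias to 1.22 MHz are k·fs ± 1.22 MHz for integer k ≥ 0.
k=0: 1.22 MHz.
k=1: 46.4 MHz, 48.84 MHz.
k=2: 94.02 MHz, 96.46 MHz.
k=3: 141.64 MHz, 144.08 MHz.
k=4: 189.26 MHz, 191.7 MHz.
k=5: 236.88 MHz, 239.32 MHz.
Within [55.1 MHz, 191.12 MHz]: 94.02 MHz, 96.46 MHz, 141.64 MHz, 144.08 MHz, 189.26 MHz.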